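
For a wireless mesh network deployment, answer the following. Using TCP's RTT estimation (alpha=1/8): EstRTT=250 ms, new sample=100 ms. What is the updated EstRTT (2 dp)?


Given: EstRTT = 250 ms, SampleRTT = 100 ms, alpha = 1/8
New EstRTT = (1 - alpha) * EstRTT + alpha * SampleRTT
(7/8) * 250 = 218.75
(1/8) * 100 = 12.5
New EstRTT = 218.75 + 12.5 = 231.25 ms -> 231.25 ms (2 dp)

231.25


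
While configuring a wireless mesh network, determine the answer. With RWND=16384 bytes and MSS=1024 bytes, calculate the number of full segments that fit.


Given: RWND = 16384 bytes, MSS = 1024 bytes
Full segments = floor(RWND / MSS)
Full segments = floor(16384 / 1024)
Full segments = floor(16.0) = 16

16


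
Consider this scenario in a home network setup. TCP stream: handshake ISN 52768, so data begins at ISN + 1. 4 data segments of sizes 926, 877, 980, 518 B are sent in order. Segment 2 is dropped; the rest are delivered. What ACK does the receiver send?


SYN uses sequence number 52768; first data byte = ISN + 1 = 52769.
Segment 1: SEQ = 52769, len = 926 B, covers [52769, 53694]
Segment 2: SEQ = 53695, len = 877 B, covers [53695, 54571] [LOST]
Segment 3: SEQ = 54572, len = 980 B, covers [54572, 55551]
Segment 4: SEQ = 55552, len = 518 B, covers [55552, 56069]
In-order data received: bytes [52769, 53694] (segments 1..1).
Segment 2 missing -> gap begins at byte 53695; later segments buffered out of order.
Cumulative ACK = next expected in-order byte = 52769 + 926 = 53695

53695


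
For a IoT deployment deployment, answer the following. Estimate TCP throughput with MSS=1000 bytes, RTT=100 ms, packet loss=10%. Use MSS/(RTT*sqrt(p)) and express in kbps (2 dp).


Given: MSS = 1000 bytes, RTT = 100 ms, loss = 10%
RTT in seconds = 100 / 1000 = 0.1
Loss rate = 10% = 0.1
sqrt(loss) = sqrt(0.1) = 0.316227766017
Throughput (bytes/s) = 1000 / (0.1 * 0.316227766017) = 31622.7766
Throughput (kbps) = 31622.7766 * 8 / 1000 = 252.982213 -> 252.98 kbps (2 dp)

252.98


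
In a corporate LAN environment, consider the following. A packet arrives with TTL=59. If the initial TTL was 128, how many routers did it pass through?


Given: initial TTL = 128, received TTL = 59
Hops = initial TTL - received TTL
Hops = 128 - 59 = 69

69


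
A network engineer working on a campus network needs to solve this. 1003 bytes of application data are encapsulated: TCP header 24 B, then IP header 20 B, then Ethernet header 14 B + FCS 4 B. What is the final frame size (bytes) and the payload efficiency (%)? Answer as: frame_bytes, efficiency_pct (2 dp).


TCP segment = 1003 + 24 = 1027 B
IP packet = 1027 + 20 = 1047 B
Ethernet frame = 1047 + 14 + 4 = 1065 B
Efficiency = app / frame = 1003 / 1065 = 0.941784 = 94.1784% -> 94.18% (2 dp)

1065, 94.18


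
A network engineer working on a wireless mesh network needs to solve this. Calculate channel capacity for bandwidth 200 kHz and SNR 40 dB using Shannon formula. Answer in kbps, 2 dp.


Given: B = 200 kHz, SNR = 40 dB
SNR linear = 10^(40/10) = 10000
1 + SNR = 10001
log2(10001) = 13.2878566418
C = 200 * 1000 * 13.2878566418 = 2657571.3284 bps
C = 2657.571328 kbps -> 2657.57 kbps (2 dp)

2657.57


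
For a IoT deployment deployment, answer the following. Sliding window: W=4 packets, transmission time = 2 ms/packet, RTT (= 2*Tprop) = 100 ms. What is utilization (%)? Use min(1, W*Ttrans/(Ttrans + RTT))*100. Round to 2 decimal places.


Given: W = 4, Ttrans = 2 ms, RTT = 100 ms (= 2 * Tprop, Tprop = 50 ms)
Cycle time = Ttrans + RTT = 2 + 100 = 102 ms (first packet sent until its ACK returns)
W * Ttrans = 4 * 2 = 8 ms of sending per cycle
W * Ttrans / (Ttrans + RTT) = 8 / 102 = 0.078431
U = min(1, 0.078431) = 0.078431
U% = 7.84%

7.84


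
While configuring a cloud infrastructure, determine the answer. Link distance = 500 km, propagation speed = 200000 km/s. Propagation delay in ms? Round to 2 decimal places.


Given: distance = 500 km, speed = 200000 km/s
Delay = distance / speed = 500 / 200000 seconds
Delay in ms = 500 * 1000 / 200000
Delay = 2.5000 ms
Rounded to 2 dp = 2.50 ms

2.50


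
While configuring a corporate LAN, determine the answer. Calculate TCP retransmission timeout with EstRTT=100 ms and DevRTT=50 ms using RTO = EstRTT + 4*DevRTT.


Given: EstRTT = 100 ms, DevRTT = 50 ms
Timeout = EstRTT + 4 * DevRTT
4 * DevRTT = 4 * 50 = 200
Timeout = 100 + 200 = 300 ms

300


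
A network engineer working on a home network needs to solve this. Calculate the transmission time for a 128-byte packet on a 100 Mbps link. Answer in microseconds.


Given: packet = 128 bytes, bandwidth = 100 Mbps
Packet in bits = 128 * 8 = 1024 bits
Bandwidth = 100 * 10^6 = 100000000 bps
Time = 1024 / 100000000 seconds
Time in us = 1024 * 10^6 / 100000000 = 10.24

10.24


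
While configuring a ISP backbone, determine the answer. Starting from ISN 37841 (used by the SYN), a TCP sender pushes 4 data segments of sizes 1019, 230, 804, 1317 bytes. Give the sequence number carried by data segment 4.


The SYN occupies sequence number ISN = 37841, so the first data byte is ISN + 1 = 37842.
SEQ of data segment i = (ISN + 1) + sum of payload sizes of segments 1..i-1.
Segment 1: SEQ = 37842, payload = 1019 bytes
Segment 2: SEQ = 38861, payload = 230 bytes
Segment 3: SEQ = 39091, payload = 804 bytes
Segment 4: SEQ = 39895, payload = 1317 bytes
SEQ of segment 4 = 37842 + 1019 + 230 + 804 = 39895

39895


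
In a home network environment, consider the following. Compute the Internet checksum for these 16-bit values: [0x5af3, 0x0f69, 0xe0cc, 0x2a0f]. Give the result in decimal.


Given words: [0x5af3, 0x0f69, 0xe0cc, 0x2a0f]
Step 1: Sum all words
Raw sum = 23283 + 3945 + 57548 + 10767 = 95543
Step 2: Fold carry: (30007 + 1) = 30008
One's complement = ~30008 & 0xFFFF = 35527

35527


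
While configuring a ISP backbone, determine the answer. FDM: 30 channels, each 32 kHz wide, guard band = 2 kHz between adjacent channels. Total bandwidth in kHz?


Given: 30 channels, 32 kHz each, guard = 2 kHz
Channel bandwidth = 30 * 32 = 960 kHz
Guard bands = 29 gaps * 2 kHz = 58 kHz
Total = 960 + 58 = 1018 kHz

1018


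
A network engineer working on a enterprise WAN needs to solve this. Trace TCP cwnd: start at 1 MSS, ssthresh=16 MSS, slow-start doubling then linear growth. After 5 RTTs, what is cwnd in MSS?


RTT 0: cwnd = 1 MSS (initial)
RTT 1: cwnd = 2 MSS (slow start, doubled)
RTT 2: cwnd = 4 MSS (slow start, doubled)
RTT 3: cwnd = 8 MSS (slow start, doubled)
RTT 4: cwnd = 16 MSS (slow start, doubled)
RTT 5: cwnd = 17 MSS (congestion avoidance, +1)

17


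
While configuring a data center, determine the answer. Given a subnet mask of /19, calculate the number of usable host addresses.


Given: subnet mask /19
Host bits = 32 - 19 = 13
Total addresses = 2^13 = 8192
Usable hosts = 8192 - 2 (network + broadcast) = 8190

8190


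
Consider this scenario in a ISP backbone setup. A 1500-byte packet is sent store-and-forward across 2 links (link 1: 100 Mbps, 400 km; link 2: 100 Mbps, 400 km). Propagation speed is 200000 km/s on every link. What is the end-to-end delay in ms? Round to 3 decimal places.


Packet = 1500 bytes = 12000 bits. Store-and-forward: sum (t_trans + t_prop) per link.
Link 1: t_trans = 12000/(100*10^6) s = 0.1200 ms; t_prop = 400/200000 s = 2.0000 ms; subtotal = 2.1200 ms
Link 2: t_trans = 12000/(100*10^6) s = 0.1200 ms; t_prop = 400/200000 s = 2.0000 ms; subtotal = 2.1200 ms
End-to-end = 2.1200 + 2.1200 = 4.2400 ms -> 4.240 ms (3 dp)

4.240


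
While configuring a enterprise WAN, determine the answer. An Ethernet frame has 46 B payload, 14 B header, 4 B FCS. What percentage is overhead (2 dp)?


Given: payload = 46 B, header = 14 B, trailer = 4 B
Overhead bytes = header + trailer = 14 + 4 = 18
Total frame = payload + overhead = 46 + 18 = 64
Overhead % = 18 / 64 * 100 = 28.1250% -> 28.13% (2 dp)

28.13


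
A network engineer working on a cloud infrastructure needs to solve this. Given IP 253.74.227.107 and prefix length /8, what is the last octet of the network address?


Given: IP = 253.74.227.107, prefix = /8
Subnet mask = 255.0.0.0
Last octet of IP: 107
Last octet of mask: 0
Network last octet = 107 AND 0 = 0

0


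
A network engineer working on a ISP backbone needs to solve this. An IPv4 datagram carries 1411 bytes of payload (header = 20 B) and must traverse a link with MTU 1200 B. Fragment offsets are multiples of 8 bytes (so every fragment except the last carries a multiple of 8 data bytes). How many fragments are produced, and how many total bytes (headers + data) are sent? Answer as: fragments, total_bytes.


Max data per non-final fragment = floor((MTU - header)/8)*8 = floor((1200 - 20)/8)*8 = floor(1180/8)*8 = 1176 B
Final fragment needs no 8-byte alignment: it can carry up to MTU - header = 1180 B
Non-final fragments needed = ceil((payload - 1180) / 1176) = ceil(231/1176) = ceil(0.1964) = 1
Number of fragments = 1 + 1 = 2
Fragment sizes (data): 1 * 1176 B + 235 B (last, 235 <= 1180 OK)
Total bytes sent = payload + n_frags * header = 1411 + 2*20 = 1411 + 40 = 1451 B

2, 1451


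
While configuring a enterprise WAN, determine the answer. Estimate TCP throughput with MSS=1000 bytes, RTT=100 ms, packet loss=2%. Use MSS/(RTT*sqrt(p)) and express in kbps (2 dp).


Given: MSS = 1000 bytes, RTT = 100 ms, loss = 2%
RTT in seconds = 100 / 1000 = 0.1
Loss rate = 2% = 0.02
sqrt(loss) = sqrt(0.02) = 0.141421356237
Throughput (bytes/s) = 1000 / (0.1 * 0.141421356237) = 70710.6781
Throughput (kbps) = 70710.6781 * 8 / 1000 = 565.685425 -> 565.69 kbps (2 dp)

565.69


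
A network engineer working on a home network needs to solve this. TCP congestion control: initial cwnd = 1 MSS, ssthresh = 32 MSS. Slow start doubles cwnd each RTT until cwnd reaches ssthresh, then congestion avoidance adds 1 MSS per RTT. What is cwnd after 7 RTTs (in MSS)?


RTT 0: cwnd = 1 MSS (initial)
RTT 1: cwnd = 2 MSS (slow start, doubled)
RTT 2: cwnd = 4 MSS (slow start, doubled)
RTT 3: cwnd = 8 MSS (slow start, doubled)
RTT 4: cwnd = 16 MSS (slow start, doubled)
RTT 5: cwnd = 32 MSS (slow start, doubled)
RTT 6: cwnd = 33 MSS (congestion avoidance, +1)
RTT 7: cwnd = 34 MSS (congestion avoidance, +1)

34


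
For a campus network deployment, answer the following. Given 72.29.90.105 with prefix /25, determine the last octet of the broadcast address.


Given: IP = 72.29.90.105, prefix = /25
Host bits = 32 - 25 = 7
Network last octet = 105 AND mask = 0
Host part size = 2^7 - 1 = 127
Broadcast last octet = 0 OR 127 = 127

127


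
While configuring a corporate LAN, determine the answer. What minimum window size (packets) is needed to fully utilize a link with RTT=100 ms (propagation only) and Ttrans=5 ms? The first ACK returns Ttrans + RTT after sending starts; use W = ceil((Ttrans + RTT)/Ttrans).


Given: Ttrans = 5 ms, RTT = 100 ms (= 2 * Tprop, Tprop = 50 ms)
Time until first ACK returns = Ttrans + RTT = 5 + 100 = 105 ms
Need W * Ttrans >= Ttrans + RTT  ->  W >= (Ttrans + RTT) / Ttrans
(Ttrans + RTT) / Ttrans = 105 / 5 = 21
W_min = ceil(21) = 21

21


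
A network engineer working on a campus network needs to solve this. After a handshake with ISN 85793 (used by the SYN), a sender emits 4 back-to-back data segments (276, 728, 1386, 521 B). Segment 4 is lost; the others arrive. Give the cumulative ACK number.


SYN uses sequence number 85793; first data byte = ISN + 1 = 85794.
Segment 1: SEQ = 85794, len = 276 B, covers [85794, 86069]
Segment 2: SEQ = 86070, len = 728 B, covers [86070, 86797]
Segment 3: SEQ = 86798, len = 1386 B, covers [86798, 88183]
Segment 4: SEQ = 88184, len = 521 B, covers [88184, 88704] [LOST]
In-order data received: bytes [85794, 88183] (segments 1..3).
Segment 4 missing -> gap begins at byte 88184.
Cumulative ACK = next expected in-order byte = 85794 + 276 + 728 + 1386 = 88184

88184


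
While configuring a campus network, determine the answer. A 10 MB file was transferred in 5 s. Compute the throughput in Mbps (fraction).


Given: file = 10 MB, time = 5 s
File in Mb = 10 * 8 = 80 Mb
Throughput = 80 / 5 Mbps
Throughput = 16 Mbps

16


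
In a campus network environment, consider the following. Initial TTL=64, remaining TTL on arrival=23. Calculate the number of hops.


Given: initial TTL = 64, received TTL = 23
Hops = initial TTL - received TTL
Hops = 64 - 23 = 41

41


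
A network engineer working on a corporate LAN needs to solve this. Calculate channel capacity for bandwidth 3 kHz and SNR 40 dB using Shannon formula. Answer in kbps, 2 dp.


Given: B = 3 kHz, SNR = 40 dB
SNR linear = 10^(40/10) = 10000
1 + SNR = 10001
log2(10001) = 13.2878566418
C = 3 * 1000 * 13.2878566418 = 39863.5699 bps
C = 39.863570 kbps -> 39.86 kbps (2 dp)

39.86


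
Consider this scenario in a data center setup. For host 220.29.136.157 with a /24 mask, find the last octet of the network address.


Given: IP = 220.29.136.157, prefix = /24
Subnet mask = 255.255.255.0
Last octet of IP: 157
Last octet of mask: 0
Network last octet = 157 AND 0 = 0

0


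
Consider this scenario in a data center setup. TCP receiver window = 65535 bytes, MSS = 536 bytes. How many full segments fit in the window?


Given: RWND = 65535 bytes, MSS = 536 bytes
Full segments = floor(RWND / MSS)
Full segments = floor(65535 / 536)
Full segments = floor(122.2668) = 122

122


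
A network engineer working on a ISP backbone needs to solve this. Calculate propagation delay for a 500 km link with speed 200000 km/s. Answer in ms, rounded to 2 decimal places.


Given: distance = 500 km, speed = 200000 km/s
Delay = distance / speed = 500 / 200000 seconds
Delay in ms = 500 * 1000 / 200000
Delay = 2.5000 ms
Rounded to 2 dp = 2.50 ms

2.50


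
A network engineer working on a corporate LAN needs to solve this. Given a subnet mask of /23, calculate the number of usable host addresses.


Given: subnet mask /23
Host bits = 32 - 23 = 9
Total addresses = 2^9 = 512
Usable hosts = 512 - 2 (network + broadcast) = 510

510


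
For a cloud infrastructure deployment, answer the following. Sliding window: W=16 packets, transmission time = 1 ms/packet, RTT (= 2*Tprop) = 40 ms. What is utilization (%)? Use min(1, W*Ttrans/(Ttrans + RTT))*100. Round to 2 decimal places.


Given: W = 16, Ttrans = 1 ms, RTT = 40 ms (= 2 * Tprop, Tprop = 20 ms)
Cycle time = Ttrans + RTT = 1 + 40 = 41 ms (first packet sent until its ACK returns)
W * Ttrans = 16 * 1 = 16 ms of sending per cycle
W * Ttrans / (Ttrans + RTT) = 16 / 41 = 0.390244
U = min(1, 0.390244) = 0.390244
U% = 39.02%

39.02


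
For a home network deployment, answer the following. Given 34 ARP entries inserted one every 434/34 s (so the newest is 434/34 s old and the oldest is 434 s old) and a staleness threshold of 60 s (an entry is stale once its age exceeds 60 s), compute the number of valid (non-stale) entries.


Ages are k * 434/34 s for k = 1..34 (spacing = 12.7647 s).
Entry k is valid iff k * 434/34 <= 60 iff k <= 34 * 60 / 434 = 4.7005
n_valid = floor(4.7005) = 4
(n_stale = 34 - 4 = 30)

4


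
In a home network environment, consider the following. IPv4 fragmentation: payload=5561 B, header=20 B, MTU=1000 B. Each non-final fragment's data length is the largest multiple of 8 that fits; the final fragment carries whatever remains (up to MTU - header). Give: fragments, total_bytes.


Max data per non-final fragment = floor((MTU - header)/8)*8 = floor((1000 - 20)/8)*8 = floor(980/8)*8 = 976 B
Final fragment needs no 8-byte alignment: it can carry up to MTU - header = 980 B
Non-final fragments needed = ceil((payload - 980) / 976) = ceil(4581/976) = ceil(4.6936) = 5
Number of fragments = 5 + 1 = 6
Fragment sizes (data): 5 * 976 B + 681 B (last, 681 <= 980 OK)
Total bytes sent = payload + n_frags * header = 5561 + 6*20 = 5561 + 120 = 5681 B

6, 5681


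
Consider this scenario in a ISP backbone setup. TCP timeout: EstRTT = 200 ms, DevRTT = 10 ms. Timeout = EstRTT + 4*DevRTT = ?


Given: EstRTT = 200 ms, DevRTT = 10 ms
Timeout = EstRTT + 4 * DevRTT
4 * DevRTT = 4 * 10 = 40
Timeout = 200 + 40 = 240 ms

240


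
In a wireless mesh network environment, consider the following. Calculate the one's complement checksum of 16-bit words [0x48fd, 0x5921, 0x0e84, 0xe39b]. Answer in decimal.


Given words: [0x48fd, 0x5921, 0x0e84, 0xe39b]
Step 1: Sum all words
Raw sum = 18685 + 22817 + 3716 + 58267 = 103485
Step 2: Fold carry: (37949 + 1) = 37950
One's complement = ~37950 & 0xFFFF = 27585

27585


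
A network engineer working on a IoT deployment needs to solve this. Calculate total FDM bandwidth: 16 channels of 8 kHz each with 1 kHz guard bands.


Given: 16 channels, 8 kHz each, guard = 1 kHz
Channel bandwidth = 16 * 8 = 128 kHz
Guard bands = 15 gaps * 1 kHz = 15 kHz
Total = 128 + 15 = 143 kHz

143


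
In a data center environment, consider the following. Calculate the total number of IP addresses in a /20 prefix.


Given: CIDR prefix /20
Host bits = 32 - 20 = 12
Total addresses = 2^12 = 4096

4096


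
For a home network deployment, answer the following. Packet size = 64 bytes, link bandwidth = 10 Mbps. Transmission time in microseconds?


Given: packet = 64 bytes, bandwidth = 10 Mbps
Packet in bits = 64 * 8 = 512 bits
Bandwidth = 10 * 10^6 = 10000000 bps
Time = 512 / 10000000 seconds
Time in us = 512 * 10^6 / 10000000 = 51.2

51.2


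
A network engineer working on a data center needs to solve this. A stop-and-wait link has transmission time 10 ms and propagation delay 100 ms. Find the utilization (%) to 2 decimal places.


Given: Ttrans = 10 ms, Tprop = 100 ms
RTT = 2 * Tprop = 2 * 100 = 200 ms
U = Ttrans / (Ttrans + RTT)
U = 10 / (10 + 200)
U = 10 / 210 = 0.047619
U% = 4.76%

4.76


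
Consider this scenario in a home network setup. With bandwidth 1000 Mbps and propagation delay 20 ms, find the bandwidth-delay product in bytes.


Given: bandwidth = 1000 Mbps, delay = 20 ms
BDP in bits = 1000 * 10^6 * 20 / 1000
BDP in bits = 20000000
BDP in bytes = 20000000 / 8 = 2500000

2500000


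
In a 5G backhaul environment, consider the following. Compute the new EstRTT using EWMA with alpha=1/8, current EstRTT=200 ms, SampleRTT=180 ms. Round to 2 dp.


Given: EstRTT = 200 ms, SampleRTT = 180 ms, alpha = 1/8
New EstRTT = (1 - alpha) * EstRTT + alpha * SampleRTT
(7/8) * 200 = 175
(1/8) * 180 = 22.5
New EstRTT = 175 + 22.5 = 197.5 ms -> 197.50 ms (2 dp)

197.50


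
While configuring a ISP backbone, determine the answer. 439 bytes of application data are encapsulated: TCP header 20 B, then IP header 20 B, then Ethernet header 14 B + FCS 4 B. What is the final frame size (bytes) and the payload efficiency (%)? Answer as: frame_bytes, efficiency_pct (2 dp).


TCP segment = 439 + 20 = 459 B
IP packet = 459 + 20 = 479 B
Ethernet frame = 479 + 14 + 4 = 497 B
Efficiency = app / frame = 439 / 497 = 0.883300 = 88.3300% -> 88.33% (2 dp)

497, 88.33


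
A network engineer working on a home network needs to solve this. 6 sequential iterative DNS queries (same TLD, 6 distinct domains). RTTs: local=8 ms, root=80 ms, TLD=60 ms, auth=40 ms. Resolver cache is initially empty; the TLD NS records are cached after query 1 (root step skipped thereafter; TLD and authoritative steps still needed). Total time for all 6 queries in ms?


Lookup 1 (cold cache): local + root + TLD + auth = 8 + 80 + 60 + 40 = 188 ms
Lookups 2..6 (TLD NS cached -> skip root; new domain -> still ask TLD and auth): local + TLD + auth = 8 + 60 + 40 = 108 ms each
Remaining 5 lookups: 5 * 108 = 540 ms
Total = 188 + 540 = 728 ms

728


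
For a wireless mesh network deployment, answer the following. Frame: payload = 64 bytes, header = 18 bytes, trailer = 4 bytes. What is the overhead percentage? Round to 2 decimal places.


Given: payload = 64 B, header = 18 B, trailer = 4 B
Overhead bytes = header + trailer = 18 + 4 = 22
Total frame = payload + overhead = 64 + 22 = 86
Overhead % = 22 / 86 * 100 = 25.5814% -> 25.58% (2 dp)

25.58


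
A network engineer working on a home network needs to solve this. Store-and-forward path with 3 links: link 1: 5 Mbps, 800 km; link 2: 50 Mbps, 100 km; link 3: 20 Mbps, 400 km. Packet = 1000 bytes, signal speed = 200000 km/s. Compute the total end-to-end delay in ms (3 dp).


Packet = 1000 bytes = 8000 bits. Store-and-forward: sum (t_trans + t_prop) per link.
Link 1: t_trans = 8000/(5*10^6) s = 1.6000 ms; t_prop = 800/200000 s = 4.0000 ms; subtotal = 5.6000 ms
Link 2: t_trans = 8000/(50*10^6) s = 0.1600 ms; t_prop = 100/200000 s = 0.5000 ms; subtotal = 0.6600 ms
Link 3: t_trans = 8000/(20*10^6) s = 0.4000 ms; t_prop = 400/200000 s = 2.0000 ms; subtotal = 2.4000 ms
End-to-end = 5.6000 + 0.6600 + 2.4000 = 8.6600 ms -> 8.660 ms (3 dp)

8.660


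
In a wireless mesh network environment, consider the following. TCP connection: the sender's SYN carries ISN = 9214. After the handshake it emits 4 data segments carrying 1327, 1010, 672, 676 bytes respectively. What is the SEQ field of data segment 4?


The SYN occupies sequence number ISN = 9214, so the first data byte is ISN + 1 = 9215.
SEQ of data segment i = (ISN + 1) + sum of payload sizes of segments 1..i-1.
Segment 1: SEQ = 9215, payload = 1327 bytes
Segment 2: SEQ = 10542, payload = 1010 bytes
Segment 3: SEQ = 11552, payload = 672 bytes
Segment 4: SEQ = 12224, payload = 676 bytes
SEQ of segment 4 = 9215 + 1327 + 1010 + 672 = 12224

12224


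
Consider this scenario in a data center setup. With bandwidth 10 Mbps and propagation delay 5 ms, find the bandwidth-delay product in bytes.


Given: bandwidth = 10 Mbps, delay = 5 ms
BDP in bits = 10 * 10^6 * 5 / 1000
BDP in bits = 50000
BDP in bytes = 50000 / 8 = 6250

6250


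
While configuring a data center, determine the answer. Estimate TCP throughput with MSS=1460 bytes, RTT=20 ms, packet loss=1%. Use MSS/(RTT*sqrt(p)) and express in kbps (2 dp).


Given: MSS = 1460 bytes, RTT = 20 ms, loss = 1%
RTT in seconds = 20 / 1000 = 0.02
Loss rate = 1% = 0.01
sqrt(loss) = sqrt(0.01) = 0.1
Throughput (bytes/s) = 1460 / (0.02 * 0.1) = 730000.0000
Throughput (kbps) = 730000.0000 * 8 / 1000 = 5840.000000 -> 5840.00 kbps (2 dp)

5840.00


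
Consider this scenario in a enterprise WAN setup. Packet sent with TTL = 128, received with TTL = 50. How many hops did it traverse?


Given: initial TTL = 128, received TTL = 50
Hops = initial TTL - received TTL
Hops = 128 - 50 = 78

78


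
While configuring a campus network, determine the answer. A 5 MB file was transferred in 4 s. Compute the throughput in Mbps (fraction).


Given: file = 5 MB, time = 4 s
File in Mb = 5 * 8 = 40 Mb
Throughput = 40 / 4 Mbps
Throughput = 10 Mbps

10


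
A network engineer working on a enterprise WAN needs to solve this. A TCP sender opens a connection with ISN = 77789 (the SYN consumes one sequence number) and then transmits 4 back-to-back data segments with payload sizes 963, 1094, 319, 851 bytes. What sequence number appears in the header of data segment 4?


The SYN occupies sequence number ISN = 77789, so the first data byte is ISN + 1 = 77790.
SEQ of data segment i = (ISN + 1) + sum of payload sizes of segments 1..i-1.
Segment 1: SEQ = 77790, payload = 963 bytes
Segment 2: SEQ = 78753, payload = 1094 bytes
Segment 3: SEQ = 79847, payload = 319 bytes
Segment 4: SEQ = 80166, payload = 851 bytes
SEQ of segment 4 = 77790 + 963 + 1094 + 319 = 80166

80166


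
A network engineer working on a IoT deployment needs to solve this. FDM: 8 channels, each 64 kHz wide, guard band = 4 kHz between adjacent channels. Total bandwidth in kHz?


Given: 8 channels, 64 kHz each, guard = 4 kHz
Channel bandwidth = 8 * 64 = 512 kHz
Guard bands = 7 gaps * 4 kHz = 28 kHz
Total = 512 + 28 = 540 kHz

540


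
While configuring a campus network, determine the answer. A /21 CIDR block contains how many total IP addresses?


Given: CIDR prefix /21
Host bits = 32 - 21 = 11
Total addresses = 2^11 = 2048

2048


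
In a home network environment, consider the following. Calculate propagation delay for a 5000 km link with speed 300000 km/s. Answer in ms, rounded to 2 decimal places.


Given: distance = 5000 km, speed = 300000 km/s
Delay = distance / speed = 5000 / 300000 seconds
Delay in ms = 5000 * 1000 / 300000
Delay = 16.6667 ms
Rounded to 2 dp = 16.67 ms

16.67


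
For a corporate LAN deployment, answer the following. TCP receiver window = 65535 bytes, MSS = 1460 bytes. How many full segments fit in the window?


Given: RWND = 65535 bytes, MSS = 1460 bytes
Full segments = floor(RWND / MSS)
Full segments = floor(65535 / 1460)
Full segments = floor(44.887) = 44

44


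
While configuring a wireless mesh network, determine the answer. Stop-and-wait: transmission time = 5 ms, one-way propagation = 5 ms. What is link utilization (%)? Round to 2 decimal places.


Given: Ttrans = 5 ms, Tprop = 5 ms
RTT = 2 * Tprop = 2 * 5 = 10 ms
U = Ttrans / (Ttrans + RTT)
U = 5 / (5 + 10)
U = 5 / 15 = 0.333333
U% = 33.33%

33.33


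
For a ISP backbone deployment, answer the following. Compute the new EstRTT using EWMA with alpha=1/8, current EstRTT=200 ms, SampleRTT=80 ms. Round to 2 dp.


Given: EstRTT = 200 ms, SampleRTT = 80 ms, alpha = 1/8
New EstRTT = (1 - alpha) * EstRTT + alpha * SampleRTT
(7/8) * 200 = 175
(1/8) * 80 = 10
New EstRTT = 175 + 10 = 185 ms -> 185.00 ms (2 dp)

185.00


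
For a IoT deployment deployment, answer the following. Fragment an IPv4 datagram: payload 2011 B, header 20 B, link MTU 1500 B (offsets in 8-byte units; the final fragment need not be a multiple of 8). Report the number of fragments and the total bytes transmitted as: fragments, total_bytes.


Max data per non-final fragment = floor((MTU - header)/8)*8 = floor((1500 - 20)/8)*8 = floor(1480/8)*8 = 1480 B
Final fragment needs no 8-byte alignment: it can carry up to MTU - header = 1480 B
Non-final fragments needed = ceil((payload - 1480) / 1480) = ceil(531/1480) = ceil(0.3588) = 1
Number of fragments = 1 + 1 = 2
Fragment sizes (data): 1 * 1480 B + 531 B (last, 531 <= 1480 OK)
Total bytes sent = payload + n_frags * header = 2011 + 2*20 = 2011 + 40 = 2051 B

2, 2051


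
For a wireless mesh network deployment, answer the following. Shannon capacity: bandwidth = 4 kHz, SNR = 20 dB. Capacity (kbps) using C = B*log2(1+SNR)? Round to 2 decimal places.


Given: B = 4 kHz, SNR = 20 dB
SNR linear = 10^(20/10) = 100
1 + SNR = 101
log2(101) = 6.6582114828
C = 4 * 1000 * 6.6582114828 = 26632.8459 bps
C = 26.632846 kbps -> 26.63 kbps (2 dp)

26.63


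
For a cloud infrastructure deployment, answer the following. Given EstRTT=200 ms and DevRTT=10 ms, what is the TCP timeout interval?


Given: EstRTT = 200 ms, DevRTT = 10 ms
Timeout = EstRTT + 4 * DevRTT
4 * DevRTT = 4 * 10 = 40
Timeout = 200 + 40 = 240 ms

240


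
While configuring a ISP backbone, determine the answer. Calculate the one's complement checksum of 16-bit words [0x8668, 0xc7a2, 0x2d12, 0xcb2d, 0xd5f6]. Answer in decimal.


Given words: [0x8668, 0xc7a2, 0x2d12, 0xcb2d, 0xd5f6]
Step 1: Sum all words
Raw sum = 34408 + 51106 + 11538 + 52013 + 54774 = 203839
Step 2: Fold carry: (7231 + 3) = 7234
One's complement = ~7234 & 0xFFFF = 58301

58301


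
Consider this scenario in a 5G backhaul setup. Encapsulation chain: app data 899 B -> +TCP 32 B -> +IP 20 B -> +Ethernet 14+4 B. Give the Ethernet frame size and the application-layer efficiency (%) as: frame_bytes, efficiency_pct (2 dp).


TCP segment = 899 + 32 = 931 B
IP packet = 931 + 20 = 951 B
Ethernet frame = 951 + 14 + 4 = 969 B
Efficiency = app / frame = 899 / 969 = 0.927761 = 92.7761% -> 92.78% (2 dp)

969, 92.78


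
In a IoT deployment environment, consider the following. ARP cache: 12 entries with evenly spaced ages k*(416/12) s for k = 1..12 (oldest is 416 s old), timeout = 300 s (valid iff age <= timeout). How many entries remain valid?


Ages are k * 416/12 s for k = 1..12 (spacing = 34.6667 s).
Entry k is valid iff k * 416/12 <= 300 iff k <= 12 * 300 / 416 = 8.6538
n_valid = floor(8.6538) = 8
(n_stale = 12 - 8 = 4)

8


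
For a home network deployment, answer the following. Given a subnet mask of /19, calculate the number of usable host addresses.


Given: subnet mask /19
Host bits = 32 - 19 = 13
Total addresses = 2^13 = 8192
Usable hosts = 8192 - 2 (network + broadcast) = 8190

8190


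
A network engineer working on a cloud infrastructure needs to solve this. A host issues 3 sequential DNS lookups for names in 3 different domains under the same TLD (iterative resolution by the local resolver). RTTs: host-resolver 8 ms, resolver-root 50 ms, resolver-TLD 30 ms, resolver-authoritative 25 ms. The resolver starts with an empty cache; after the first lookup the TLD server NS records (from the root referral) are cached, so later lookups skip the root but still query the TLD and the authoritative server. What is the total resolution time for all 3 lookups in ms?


Lookup 1 (cold cache): local + root + TLD + auth = 8 + 50 + 30 + 25 = 113 ms
Lookups 2..3 (TLD NS cached -> skip root; new domain -> still ask TLD and auth): local + TLD + auth = 8 + 30 + 25 = 63 ms each
Remaining 2 lookups: 2 * 63 = 126 ms
Total = 113 + 126 = 239 ms

239


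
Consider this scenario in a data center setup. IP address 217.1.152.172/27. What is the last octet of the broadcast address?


Given: IP = 217.1.152.172, prefix = /27
Host bits = 32 - 27 = 5
Network last octet = 172 AND mask = 160
Host part size = 2^5 - 1 = 31
Broadcast last octet = 160 OR 31 = 191

191


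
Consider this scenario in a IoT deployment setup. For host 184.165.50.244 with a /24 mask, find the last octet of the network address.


Given: IP = 184.165.50.244, prefix = /24
Subnet mask = 255.255.255.0
Last octet of IP: 244
Last octet of mask: 0
Network last octet = 244 AND 0 = 0

0


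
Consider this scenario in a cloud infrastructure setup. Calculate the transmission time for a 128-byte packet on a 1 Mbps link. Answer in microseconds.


Given: packet = 128 bytes, bandwidth = 1 Mbps
Packet in bits = 128 * 8 = 1024 bits
Bandwidth = 1 * 10^6 = 1000000 bps
Time = 1024 / 1000000 seconds
Time in us = 1024 * 10^6 / 1000000 = 1024

1024


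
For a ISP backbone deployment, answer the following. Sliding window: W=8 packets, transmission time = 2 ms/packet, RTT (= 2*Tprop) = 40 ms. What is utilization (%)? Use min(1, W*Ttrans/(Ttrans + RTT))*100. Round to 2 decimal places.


Given: W = 8, Ttrans = 2 ms, RTT = 40 ms (= 2 * Tprop, Tprop = 20 ms)
Cycle time = Ttrans + RTT = 2 + 40 = 42 ms (first packet sent until its ACK returns)
W * Ttrans = 8 * 2 = 16 ms of sending per cycle
W * Ttrans / (Ttrans + RTT) = 16 / 42 = 0.380952
U = min(1, 0.380952) = 0.380952
U% = 38.10%

38.10


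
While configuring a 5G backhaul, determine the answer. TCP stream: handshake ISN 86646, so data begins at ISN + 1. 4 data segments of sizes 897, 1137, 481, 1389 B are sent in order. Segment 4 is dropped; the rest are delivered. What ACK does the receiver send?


SYN uses sequence number 86646; first data byte = ISN + 1 = 86647.
Segment 1: SEQ = 86647, len = 897 B, covers [86647, 87543]
Segment 2: SEQ = 87544, len = 1137 B, covers [87544, 88680]
Segment 3: SEQ = 88681, len = 481 B, covers [88681, 89161]
Segment 4: SEQ = 89162, len = 1389 B, covers [89162, 90550] [LOST]
In-order data received: bytes [86647, 89161] (segments 1..3).
Segment 4 missing -> gap begins at byte 89162.
Cumulative ACK = next expected in-order byte = 86647 + 897 + 1137 + 481 = 89162

89162


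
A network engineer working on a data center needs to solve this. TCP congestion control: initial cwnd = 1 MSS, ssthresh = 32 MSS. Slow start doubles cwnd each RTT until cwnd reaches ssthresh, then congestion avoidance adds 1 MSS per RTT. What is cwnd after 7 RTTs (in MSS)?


RTT 0: cwnd = 1 MSS (initial)
RTT 1: cwnd = 2 MSS (slow start, doubled)
RTT 2: cwnd = 4 MSS (slow start, doubled)
RTT 3: cwnd = 8 MSS (slow start, doubled)
RTT 4: cwnd = 16 MSS (slow start, doubled)
RTT 5: cwnd = 32 MSS (slow start, doubled)
RTT 6: cwnd = 33 MSS (congestion avoidance, +1)
RTT 7: cwnd = 34 MSS (congestion avoidance, +1)

34


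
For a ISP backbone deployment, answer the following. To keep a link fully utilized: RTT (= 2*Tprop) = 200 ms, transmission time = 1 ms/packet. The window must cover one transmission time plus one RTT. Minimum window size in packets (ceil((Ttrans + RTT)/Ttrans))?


Given: Ttrans = 1 ms, RTT = 200 ms (= 2 * Tprop, Tprop = 100 ms)
Time until first ACK returns = Ttrans + RTT = 1 + 200 = 201 ms
Need W * Ttrans >= Ttrans + RTT  ->  W >= (Ttrans + RTT) / Ttrans
(Ttrans + RTT) / Ttrans = 201 / 1 = 201
W_min = ceil(201) = 201

201


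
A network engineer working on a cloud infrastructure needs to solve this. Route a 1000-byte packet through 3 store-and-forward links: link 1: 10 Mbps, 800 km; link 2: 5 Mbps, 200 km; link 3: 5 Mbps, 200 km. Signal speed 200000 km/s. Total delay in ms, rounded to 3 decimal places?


Packet = 1000 bytes = 8000 bits. Store-and-forward: sum (t_trans + t_prop) per link.
Link 1: t_trans = 8000/(10*10^6) s = 0.8000 ms; t_prop = 800/200000 s = 4.0000 ms; subtotal = 4.8000 ms
Link 2: t_trans = 8000/(5*10^6) s = 1.6000 ms; t_prop = 200/200000 s = 1.0000 ms; subtotal = 2.6000 ms
Link 3: t_trans = 8000/(5*10^6) s = 1.6000 ms; t_prop = 200/200000 s = 1.0000 ms; subtotal = 2.6000 ms
End-to-end = 4.8000 + 2.6000 + 2.6000 = 10.0000 ms -> 10.000 ms (3 dp)

10.000


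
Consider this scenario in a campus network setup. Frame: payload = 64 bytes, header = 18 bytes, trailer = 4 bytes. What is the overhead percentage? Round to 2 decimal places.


Given: payload = 64 B, header = 18 B, trailer = 4 B
Overhead bytes = header + trailer = 18 + 4 = 22
Total frame = payload + overhead = 64 + 22 = 86
Overhead % = 22 / 86 * 100 = 25.5814% -> 25.58% (2 dp)

25.58


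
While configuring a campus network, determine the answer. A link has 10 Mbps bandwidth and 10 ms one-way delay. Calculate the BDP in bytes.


Given: bandwidth = 10 Mbps, delay = 10 ms
BDP in bits = 10 * 10^6 * 10 / 1000
BDP in bits = 100000
BDP in bytes = 100000 / 8 = 12500

12500


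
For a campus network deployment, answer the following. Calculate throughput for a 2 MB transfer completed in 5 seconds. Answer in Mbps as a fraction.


Given: file = 2 MB, time = 5 s
File in Mb = 2 * 8 = 16 Mb
Throughput = 16 / 5 Mbps
Throughput = 16/5 Mbps

16/5


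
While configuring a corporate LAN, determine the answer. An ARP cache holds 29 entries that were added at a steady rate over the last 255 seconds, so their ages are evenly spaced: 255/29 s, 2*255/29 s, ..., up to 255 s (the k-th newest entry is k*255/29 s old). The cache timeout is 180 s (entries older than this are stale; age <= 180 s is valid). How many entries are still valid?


Ages are k * 255/29 s for k = 1..29 (spacing = 8.7931 s).
Entry k is valid iff k * 255/29 <= 180 iff k <= 29 * 180 / 255 = 20.4706
n_valid = floor(20.4706) = 20
(n_stale = 29 - 20 = 9)

20


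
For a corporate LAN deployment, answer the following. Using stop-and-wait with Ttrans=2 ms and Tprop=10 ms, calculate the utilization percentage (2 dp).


Given: Ttrans = 2 ms, Tprop = 10 ms
RTT = 2 * Tprop = 2 * 10 = 20 ms
U = Ttrans / (Ttrans + RTT)
U = 2 / (2 + 20)
U = 2 / 22 = 0.090909
U% = 9.09%

9.09


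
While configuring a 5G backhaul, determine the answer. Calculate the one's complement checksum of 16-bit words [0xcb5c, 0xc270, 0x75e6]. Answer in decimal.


Given words: [0xcb5c, 0xc270, 0x75e6]
Step 1: Sum all words
Raw sum = 52060 + 49776 + 30182 = 132018
Step 2: Fold carry: (946 + 2) = 948
One's complement = ~948 & 0xFFFF = 64587

64587


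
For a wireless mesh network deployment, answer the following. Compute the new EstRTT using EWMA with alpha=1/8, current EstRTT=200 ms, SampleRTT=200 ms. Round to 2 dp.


Given: EstRTT = 200 ms, SampleRTT = 200 ms, alpha = 1/8
New EstRTT = (1 - alpha) * EstRTT + alpha * SampleRTT
(7/8) * 200 = 175
(1/8) * 200 = 25
New EstRTT = 175 + 25 = 200 ms -> 200.00 ms (2 dp)

200.00


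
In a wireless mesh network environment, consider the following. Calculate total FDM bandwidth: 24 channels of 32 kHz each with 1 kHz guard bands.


Given: 24 channels, 32 kHz each, guard = 1 kHz
Channel bandwidth = 24 * 32 = 768 kHz
Guard bands = 23 gaps * 1 kHz = 23 kHz
Total = 768 + 23 = 791 kHz

791


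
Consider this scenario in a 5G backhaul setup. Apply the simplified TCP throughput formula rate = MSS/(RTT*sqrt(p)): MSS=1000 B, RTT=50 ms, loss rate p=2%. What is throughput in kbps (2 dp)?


Given: MSS = 1000 bytes, RTT = 50 ms, loss = 2%
RTT in seconds = 50 / 1000 = 0.05
Loss rate = 2% = 0.02
sqrt(loss) = sqrt(0.02) = 0.141421356237
Throughput (bytes/s) = 1000 / (0.05 * 0.141421356237) = 141421.3562
Throughput (kbps) = 141421.3562 * 8 / 1000 = 1131.370850 -> 1131.37 kbps (2 dp)

1131.37


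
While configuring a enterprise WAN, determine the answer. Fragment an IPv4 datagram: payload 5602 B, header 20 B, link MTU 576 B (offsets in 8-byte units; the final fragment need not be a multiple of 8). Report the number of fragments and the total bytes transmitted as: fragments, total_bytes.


Max data per non-final fragment = floor((MTU - header)/8)*8 = floor((576 - 20)/8)*8 = floor(556/8)*8 = 552 B
Final fragment needs no 8-byte alignment: it can carry up to MTU - header = 556 B
Non-final fragments needed = ceil((payload - 556) / 552) = ceil(5046/552) = ceil(9.1413) = 10
Number of fragments = 10 + 1 = 11
Fragment sizes (data): 10 * 552 B + 82 B (last, 82 <= 556 OK)
Total bytes sent = payload + n_frags * header = 5602 + 11*20 = 5602 + 220 = 5822 B

11, 5822


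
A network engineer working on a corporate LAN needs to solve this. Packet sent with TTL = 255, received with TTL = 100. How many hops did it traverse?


Given: initial TTL = 255, received TTL = 100
Hops = initial TTL - received TTL
Hops = 255 - 100 = 155

155


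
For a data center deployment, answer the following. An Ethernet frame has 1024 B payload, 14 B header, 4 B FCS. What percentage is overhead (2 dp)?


Given: payload = 1024 B, header = 14 B, trailer = 4 B
Overhead bytes = header + trailer = 14 + 4 = 18
Total frame = payload + overhead = 1024 + 18 = 1042
Overhead % = 18 / 1042 * 100 = 1.7274% -> 1.73% (2 dp)

1.73


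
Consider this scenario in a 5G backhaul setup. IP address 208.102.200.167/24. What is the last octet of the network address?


Given: IP = 208.102.200.167, prefix = /24
Subnet mask = 255.255.255.0
Last octet of IP: 167
Last octet of mask: 0
Network last octet = 167 AND 0 = 0

0


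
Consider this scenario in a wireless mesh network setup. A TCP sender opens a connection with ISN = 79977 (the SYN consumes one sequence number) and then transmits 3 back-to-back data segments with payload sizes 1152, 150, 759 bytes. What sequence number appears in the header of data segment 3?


The SYN occupies sequence number ISN = 79977, so the first data byte is ISN + 1 = 79978.
SEQ of data segment i = (ISN + 1) + sum of payload sizes of segments 1..i-1.
Segment 1: SEQ = 79978, payload = 1152 bytes
Segment 2: SEQ = 81130, payload = 150 bytes
Segment 3: SEQ = 81280, payload = 759 bytes
SEQ of segment 3 = 79978 + 1152 + 150 = 81280

81280


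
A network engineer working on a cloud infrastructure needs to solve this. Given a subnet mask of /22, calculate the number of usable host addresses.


Given: subnet mask /22
Host bits = 32 - 22 = 10
Total addresses = 2^10 = 1024
Usable hosts = 1024 - 2 (network + broadcast) = 1022

1022


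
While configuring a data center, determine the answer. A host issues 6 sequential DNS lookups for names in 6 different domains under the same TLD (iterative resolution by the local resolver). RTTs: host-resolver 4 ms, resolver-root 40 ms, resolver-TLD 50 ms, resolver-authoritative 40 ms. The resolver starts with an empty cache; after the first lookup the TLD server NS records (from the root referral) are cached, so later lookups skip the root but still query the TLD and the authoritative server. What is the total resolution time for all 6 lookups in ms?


Lookup 1 (cold cache): local + root + TLD + auth = 4 + 40 + 50 + 40 = 134 ms
Lookups 2..6 (TLD NS cached -> skip root; new domain -> still ask TLD and auth): local + TLD + auth = 4 + 50 + 40 = 94 ms each
Remaining 5 lookups: 5 * 94 = 470 ms
Total = 134 + 470 = 604 ms

604
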